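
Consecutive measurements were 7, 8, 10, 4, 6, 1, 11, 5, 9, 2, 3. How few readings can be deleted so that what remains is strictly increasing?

7

Fewest deletions = n − (longest strictly increasing subsequence).
Patience tails:
7 → extends → [7]
8 → extends → [7, 8]
10 → extends → [7, 8, 10]
4 → replaces 7 → [4, 8, 10]
6 → replaces 8 → [4, 6, 10]
1 → replaces 4 → [1, 6, 10]
11 → extends → [1, 6, 10, 11]
5 → replaces 6 → [1, 5, 10, 11]
9 → replaces 10 → [1, 5, 9, 11]
2 → replaces 5 → [1, 2, 9, 11]
3 → replaces 9 → [1, 2, 3, 11]
Longest strictly increasing subsequence has length 4, so deletions = 11 − 4 = 7.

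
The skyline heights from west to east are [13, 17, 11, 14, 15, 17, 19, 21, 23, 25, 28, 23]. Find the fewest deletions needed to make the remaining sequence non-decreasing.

3

Fewest deletions = n − (longest non-decreasing subsequence).
i:      1  2  3  4  5  6  7  8  9 10 11 12
a[i]:  13 17 11 14 15 17 19 21 23 25 28 23
dp:     1  2  1  2  3  4  5  6  7  8  9  8
max dp = 9, so deletions = 12 − 9 = 3.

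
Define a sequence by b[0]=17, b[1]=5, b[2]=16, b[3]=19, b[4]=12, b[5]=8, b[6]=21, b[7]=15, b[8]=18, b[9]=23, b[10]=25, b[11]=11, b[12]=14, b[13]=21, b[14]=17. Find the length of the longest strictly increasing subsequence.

6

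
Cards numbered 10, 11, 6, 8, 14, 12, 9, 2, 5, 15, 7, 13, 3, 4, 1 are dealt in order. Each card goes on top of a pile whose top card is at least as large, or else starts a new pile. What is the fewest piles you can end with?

Place each on the leftmost legal pile:
10 → new pile 1 (tops now [10])
11 → new pile 2 (tops now [10, 11])
6 → pile 1 (tops now [6, 11])
8 → pile 2 (tops now [6, 8])
14 → new pile 3 (tops now [6, 8, 14])
12 → pile 3 (tops now [6, 8, 12])
9 → pile 3 (tops now [6, 8, 9])
2 → pile 1 (tops now [2, 8, 9])
5 → pile 2 (tops now [2, 5, 9])
15 → new pile 4 (tops now [2, 5, 9, 15])
7 → pile 3 (tops now [2, 5, 7, 15])
13 → pile 4 (tops now [2, 5, 7, 13])
3 → pile 2 (tops now [2, 3, 7, 13])
4 → pile 3 (tops now [2, 3, 4, 13])
1 → pile 1 (tops now [1, 3, 4, 13])
Four piles.

4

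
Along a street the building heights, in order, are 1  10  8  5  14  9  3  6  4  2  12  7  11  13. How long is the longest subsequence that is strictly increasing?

6

Track the smallest tail for each achievable length (strict):
1 → extends → [1]
10 → extends → [1, 10]
8 → replaces 10 → [1, 8]
5 → replaces 8 → [1, 5]
14 → extends → [1, 5, 14]
9 → replaces 14 → [1, 5, 9]
3 → replaces 5 → [1, 3, 9]
6 → replaces 9 → [1, 3, 6]
4 → replaces 6 → [1, 3, 4]
2 → replaces 3 → [1, 2, 4]
12 → extends → [1, 2, 4, 12]
7 → replaces 12 → [1, 2, 4, 7]
11 → extends → [1, 2, 4, 7, 11]
13 → extends → [1, 2, 4, 7, 11, 13]
Six tails, so the longest strictly increasing subsequence has length 6 (e.g. 1, 5, 6, 7, 11, 13).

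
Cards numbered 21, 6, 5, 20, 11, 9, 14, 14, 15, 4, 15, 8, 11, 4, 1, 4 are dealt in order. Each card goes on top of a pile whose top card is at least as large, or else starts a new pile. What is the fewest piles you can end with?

The minimum number of non-increasing subsequences covering a sequence equals the length of its longest strictly increasing subsequence.
LIS length is 4 (e.g. 6, 11, 14, 15), so 4 piles are needed.

4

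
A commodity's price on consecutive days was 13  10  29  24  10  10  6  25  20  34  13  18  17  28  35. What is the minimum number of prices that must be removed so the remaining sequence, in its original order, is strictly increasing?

Fewest deletions = n − (longest strictly increasing subsequence).
Patience tails:
13 → extends → [13]
10 → replaces 13 → [10]
29 → extends → [10, 29]
24 → replaces 29 → [10, 24]
10 → already a tail → [10, 24]
10 → already a tail → [10, 24]
6 → replaces 10 → [6, 24]
25 → extends → [6, 24, 25]
20 → replaces 24 → [6, 20, 25]
34 → extends → [6, 20, 25, 34]
13 → replaces 20 → [6, 13, 25, 34]
18 → replaces 25 → [6, 13, 18, 34]
17 → replaces 18 → [6, 13, 17, 34]
28 → replaces 34 → [6, 13, 17, 28]
35 → extends → [6, 13, 17, 28, 35]
Longest strictly increasing subsequence has length 5, so deletions = 15 − 5 = 10.

10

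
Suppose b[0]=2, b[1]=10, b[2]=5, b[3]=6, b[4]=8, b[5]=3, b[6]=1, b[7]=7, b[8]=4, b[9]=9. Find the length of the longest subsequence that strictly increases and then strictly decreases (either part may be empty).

inc[i] = longest strictly increasing subsequence ending at i; dec[i] = longest strictly decreasing subsequence starting at i:
i:      0  1  2  3  4  5  6  7  8  9
b[i]:   2 10  5  6  8  3  1  7  4  9
inc:    1  2  2  3  4  2  1  4  3  5
dec:    2  4  3  3  3  2  1  2  1  1
Best peak at i=4 (value 8): inc=4, dec=3, length 4+3−1 = 6.

6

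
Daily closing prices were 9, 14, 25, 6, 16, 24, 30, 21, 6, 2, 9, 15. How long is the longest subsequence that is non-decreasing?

5

Track the smallest tail for each achievable length (allowing ties):
9 → extends → [9]
14 → extends → [9, 14]
25 → extends → [9, 14, 25]
6 → replaces 9 → [6, 14, 25]
16 → replaces 25 → [6, 14, 16]
24 → extends → [6, 14, 16, 24]
30 → extends → [6, 14, 16, 24, 30]
21 → replaces 24 → [6, 14, 16, 21, 30]
6 → replaces 14 → [6, 6, 16, 21, 30]
2 → replaces 6 → [2, 6, 16, 21, 30]
9 → replaces 16 → [2, 6, 9, 21, 30]
15 → replaces 21 → [2, 6, 9, 15, 30]
Five tails, so the longest non-decreasing subsequence has length 5 (e.g. 9, 14, 16, 24, 30).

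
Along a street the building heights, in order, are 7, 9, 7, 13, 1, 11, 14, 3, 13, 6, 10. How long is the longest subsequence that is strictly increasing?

4

Track the smallest tail for each achievable length (strict):
7 → extends → [7]
9 → extends → [7, 9]
7 → already a tail → [7, 9]
13 → extends → [7, 9, 13]
1 → replaces 7 → [1, 9, 13]
11 → replaces 13 → [1, 9, 11]
14 → extends → [1, 9, 11, 14]
3 → replaces 9 → [1, 3, 11, 14]
13 → replaces 14 → [1, 3, 11, 13]
6 → replaces 11 → [1, 3, 6, 13]
10 → replaces 13 → [1, 3, 6, 10]
Four tails, so the longest strictly increasing subsequence has length 4 (e.g. 7, 9, 13, 14).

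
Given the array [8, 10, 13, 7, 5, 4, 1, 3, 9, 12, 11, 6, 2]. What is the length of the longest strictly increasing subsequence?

4

Track the smallest tail for each achievable length (strict):
8 → extends → [8]
10 → extends → [8, 10]
13 → extends → [8, 10, 13]
7 → replaces 8 → [7, 10, 13]
5 → replaces 7 → [5, 10, 13]
4 → replaces 5 → [4, 10, 13]
1 → replaces 4 → [1, 10, 13]
3 → replaces 10 → [1, 3, 13]
9 → replaces 13 → [1, 3, 9]
12 → extends → [1, 3, 9, 12]
11 → replaces 12 → [1, 3, 9, 11]
6 → replaces 9 → [1, 3, 6, 11]
2 → replaces 3 → [1, 2, 6, 11]
Four tails, so the longest strictly increasing subsequence has length 4 (e.g. 1, 3, 9, 12).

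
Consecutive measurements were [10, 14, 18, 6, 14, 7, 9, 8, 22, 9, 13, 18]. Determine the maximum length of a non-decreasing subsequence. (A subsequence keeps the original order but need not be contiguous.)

6

Track the smallest tail for each achievable length (allowing ties):
10 → extends → [10]
14 → extends → [10, 14]
18 → extends → [10, 14, 18]
6 → replaces 10 → [6, 14, 18]
14 → replaces 18 → [6, 14, 14]
7 → replaces 14 → [6, 7, 14]
9 → replaces 14 → [6, 7, 9]
8 → replaces 9 → [6, 7, 8]
22 → extends → [6, 7, 8, 22]
9 → replaces 22 → [6, 7, 8, 9]
13 → extends → [6, 7, 8, 9, 13]
18 → extends → [6, 7, 8, 9, 13, 18]
Six tails, so the longest non-decreasing subsequence has length 6 (e.g. 6, 7, 9, 9, 13, 18).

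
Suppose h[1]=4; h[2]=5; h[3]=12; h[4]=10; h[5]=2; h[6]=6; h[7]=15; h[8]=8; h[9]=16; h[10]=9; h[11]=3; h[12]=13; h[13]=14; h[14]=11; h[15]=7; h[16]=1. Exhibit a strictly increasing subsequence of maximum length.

Patience tails give the LIS length; then backtrack through the dp parents:
4 → extends → [4]
5 → extends → [4, 5]
12 → extends → [4, 5, 12]
10 → replaces 12 → [4, 5, 10]
2 → replaces 4 → [2, 5, 10]
6 → replaces 10 → [2, 5, 6]
15 → extends → [2, 5, 6, 15]
8 → replaces 15 → [2, 5, 6, 8]
16 → extends → [2, 5, 6, 8, 16]
9 → replaces 16 → [2, 5, 6, 8, 9]
3 → replaces 5 → [2, 3, 6, 8, 9]
13 → extends → [2, 3, 6, 8, 9, 13]
14 → extends → [2, 3, 6, 8, 9, 13, 14]
11 → replaces 13 → [2, 3, 6, 8, 9, 11, 14]
7 → replaces 8 → [2, 3, 6, 7, 9, 11, 14]
1 → replaces 2 → [1, 3, 6, 7, 9, 11, 14]
Length 7; one witness is 4, 5, 6, 8, 9, 13, 14.

4, 5, 6, 8, 9, 13, 14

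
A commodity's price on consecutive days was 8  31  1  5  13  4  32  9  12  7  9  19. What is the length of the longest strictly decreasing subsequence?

4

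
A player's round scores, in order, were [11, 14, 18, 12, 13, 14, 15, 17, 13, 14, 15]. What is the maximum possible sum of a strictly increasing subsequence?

Let S[i] be the best sum of a strictly increasing subsequence ending at i:
i:      1  2  3  4  5  6  7  8  9 10 11
a[i]:  11 14 18 12 13 14 15 17 13 14 15
S:     11 25 43 23 36 50 65 82 36 50 65
Maximum is 82 (e.g. 11 + 12 + 13 + 14 + 15 + 17).

82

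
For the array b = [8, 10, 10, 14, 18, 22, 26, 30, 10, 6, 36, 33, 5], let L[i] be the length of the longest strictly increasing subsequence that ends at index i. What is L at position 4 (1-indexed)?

3

dp[i] = 1 + max{dp[j] : j<i, b[j]<b[i]} (or 1 if no such j):
i:      1  2  3  4  5  6  7  8  9 10 11 12 13
b[i]:   8 10 10 14 18 22 26 30 10  6 36 33  5
dp:     1  2  2  3  4  5  6  7  2  1  8  8  1
At index 4 the value is 3.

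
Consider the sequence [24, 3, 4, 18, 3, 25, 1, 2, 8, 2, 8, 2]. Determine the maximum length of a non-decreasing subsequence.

Track the smallest tail for each achievable length (allowing ties):
24 → extends → [24]
3 → replaces 24 → [3]
4 → extends → [3, 4]
18 → extends → [3, 4, 18]
3 → replaces 4 → [3, 3, 18]
25 → extends → [3, 3, 18, 25]
1 → replaces 3 → [1, 3, 18, 25]
2 → replaces 3 → [1, 2, 18, 25]
8 → replaces 18 → [1, 2, 8, 25]
2 → replaces 8 → [1, 2, 2, 25]
8 → replaces 25 → [1, 2, 2, 8]
2 → replaces 8 → [1, 2, 2, 2]
Four tails, so the longest non-decreasing subsequence has length 4 (e.g. 3, 4, 18, 25).

4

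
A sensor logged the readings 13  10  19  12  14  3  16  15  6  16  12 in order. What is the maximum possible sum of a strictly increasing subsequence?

67

Let S[i] be the best sum of a strictly increasing subsequence ending at i:
i:      1  2  3  4  5  6  7  8  9 10 11
a[i]:  13 10 19 12 14  3 16 15  6 16 12
S:     13 10 32 22 36  3 52 51  9 67 22
Maximum is 67 (e.g. 10 + 12 + 14 + 15 + 16).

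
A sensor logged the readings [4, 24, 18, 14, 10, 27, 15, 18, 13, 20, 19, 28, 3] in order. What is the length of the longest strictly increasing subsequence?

Let dp[i] be the length of the longest such subsequence ending at index i:
i:      1  2  3  4  5  6  7  8  9 10 11 12 13
a[i]:   4 24 18 14 10 27 15 18 13 20 19 28  3
dp:     1  2  2  2  2  3  3  4  3  5  5  6  1
Maximum dp value is 6.

6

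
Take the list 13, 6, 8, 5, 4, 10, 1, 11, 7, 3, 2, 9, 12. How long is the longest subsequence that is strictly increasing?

Track the smallest tail for each achievable length (strict):
13 → extends → [13]
6 → replaces 13 → [6]
8 → extends → [6, 8]
5 → replaces 6 → [5, 8]
4 → replaces 5 → [4, 8]
10 → extends → [4, 8, 10]
1 → replaces 4 → [1, 8, 10]
11 → extends → [1, 8, 10, 11]
7 → replaces 8 → [1, 7, 10, 11]
3 → replaces 7 → [1, 3, 10, 11]
2 → replaces 3 → [1, 2, 10, 11]
9 → replaces 10 → [1, 2, 9, 11]
12 → extends → [1, 2, 9, 11, 12]
Five tails, so the longest strictly increasing subsequence has length 5 (e.g. 6, 8, 10, 11, 12).

5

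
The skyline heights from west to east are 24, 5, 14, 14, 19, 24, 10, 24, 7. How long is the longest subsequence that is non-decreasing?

6

Let dp[i] be the length of the longest such subsequence ending at index i:
i:      1  2  3  4  5  6  7  8  9
a[i]:  24  5 14 14 19 24 10 24  7
dp:     1  1  2  3  4  5  2  6  2
Maximum dp value is 6.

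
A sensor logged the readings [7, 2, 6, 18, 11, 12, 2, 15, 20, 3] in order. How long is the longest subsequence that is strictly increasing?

6

Track the smallest tail for each achievable length (strict):
7 → extends → [7]
2 → replaces 7 → [2]
6 → extends → [2, 6]
18 → extends → [2, 6, 18]
11 → replaces 18 → [2, 6, 11]
12 → extends → [2, 6, 11, 12]
2 → already a tail → [2, 6, 11, 12]
15 → extends → [2, 6, 11, 12, 15]
20 → extends → [2, 6, 11, 12, 15, 20]
3 → replaces 6 → [2, 3, 11, 12, 15, 20]
Six tails, so the longest strictly increasing subsequence has length 6 (e.g. 2, 6, 11, 12, 15, 20).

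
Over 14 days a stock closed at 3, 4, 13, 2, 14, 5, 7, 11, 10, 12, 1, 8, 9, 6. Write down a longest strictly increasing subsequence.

Patience tails give the LIS length; then backtrack through the dp parents:
3 → extends → [3]
4 → extends → [3, 4]
13 → extends → [3, 4, 13]
2 → replaces 3 → [2, 4, 13]
14 → extends → [2, 4, 13, 14]
5 → replaces 13 → [2, 4, 5, 14]
7 → replaces 14 → [2, 4, 5, 7]
11 → extends → [2, 4, 5, 7, 11]
10 → replaces 11 → [2, 4, 5, 7, 10]
12 → extends → [2, 4, 5, 7, 10, 12]
1 → replaces 2 → [1, 4, 5, 7, 10, 12]
8 → replaces 10 → [1, 4, 5, 7, 8, 12]
9 → replaces 12 → [1, 4, 5, 7, 8, 9]
6 → replaces 7 → [1, 4, 5, 6, 8, 9]
Length 6; one witness is 3, 4, 5, 7, 11, 12.

3, 4, 5, 7, 11, 12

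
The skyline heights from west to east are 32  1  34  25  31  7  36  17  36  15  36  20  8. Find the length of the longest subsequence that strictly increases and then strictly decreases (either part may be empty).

7

inc[i] = longest strictly increasing subsequence ending at i; dec[i] = longest strictly decreasing subsequence starting at i:
i:      1  2  3  4  5  6  7  8  9 10 11 12 13
a[i]:  32  1 34 25 31  7 36 17 36 15 36 20  8
inc:    1  1  2  2  3  2  4  3  4  3  4  4  3
dec:    5  1  5  4  4  1  4  3  3  2  3  2  1
Best peak at i=7 (value 36): inc=4, dec=4, length 4+4−1 = 7.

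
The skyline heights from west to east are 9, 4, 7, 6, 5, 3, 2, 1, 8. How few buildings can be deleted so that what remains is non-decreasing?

6

Fewest deletions = n − (longest non-decreasing subsequence).
Patience tails:
9 → extends → [9]
4 → replaces 9 → [4]
7 → extends → [4, 7]
6 → replaces 7 → [4, 6]
5 → replaces 6 → [4, 5]
3 → replaces 4 → [3, 5]
2 → replaces 3 → [2, 5]
1 → replaces 2 → [1, 5]
8 → extends → [1, 5, 8]
Longest non-decreasing subsequence has length 3, so deletions = 9 − 3 = 6.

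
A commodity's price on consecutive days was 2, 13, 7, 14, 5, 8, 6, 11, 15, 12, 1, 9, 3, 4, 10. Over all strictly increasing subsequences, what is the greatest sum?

44

Let S[i] be the best sum of a strictly increasing subsequence ending at i:
i:      1  2  3  4  5  6  7  8  9 10 11 12 13 14 15
a[i]:   2 13  7 14  5  8  6 11 15 12  1  9  3  4 10
S:      2 15  9 29  7 17 13 28 44 40  1 26  5  9 36
Maximum is 44 (e.g. 2 + 13 + 14 + 15).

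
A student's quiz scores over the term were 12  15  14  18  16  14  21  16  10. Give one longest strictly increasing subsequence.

Patience tails give the LIS length; then backtrack through the dp parents:
12 → extends → [12]
15 → extends → [12, 15]
14 → replaces 15 → [12, 14]
18 → extends → [12, 14, 18]
16 → replaces 18 → [12, 14, 16]
14 → already a tail → [12, 14, 16]
21 → extends → [12, 14, 16, 21]
16 → already a tail → [12, 14, 16, 21]
10 → replaces 12 → [10, 14, 16, 21]
Length 4; one witness is 12, 15, 18, 21.

12, 15, 18, 21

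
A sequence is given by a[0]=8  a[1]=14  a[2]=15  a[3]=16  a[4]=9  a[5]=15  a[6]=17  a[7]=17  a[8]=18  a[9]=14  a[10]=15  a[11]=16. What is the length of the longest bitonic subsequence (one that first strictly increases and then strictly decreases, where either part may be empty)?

7

inc[i] = longest strictly increasing subsequence ending at i; dec[i] = longest strictly decreasing subsequence starting at i:
i:      0  1  2  3  4  5  6  7  8  9 10 11
a[i]:   8 14 15 16  9 15 17 17 18 14 15 16
inc:    1  2  3  4  2  3  5  5  6  3  4  5
dec:    1  2  2  3  1  2  2  2  2  1  1  1
Best peak at i=8 (value 18): inc=6, dec=2, length 6+2−1 = 7.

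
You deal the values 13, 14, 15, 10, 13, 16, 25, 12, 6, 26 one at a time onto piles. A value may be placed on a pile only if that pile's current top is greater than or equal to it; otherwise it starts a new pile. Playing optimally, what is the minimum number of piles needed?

6

Place each on the leftmost legal pile:
13 → new pile 1 (tops now [13])
14 → new pile 2 (tops now [13, 14])
15 → new pile 3 (tops now [13, 14, 15])
10 → pile 1 (tops now [10, 14, 15])
13 → pile 2 (tops now [10, 13, 15])
16 → new pile 4 (tops now [10, 13, 15, 16])
25 → new pile 5 (tops now [10, 13, 15, 16, 25])
12 → pile 2 (tops now [10, 12, 15, 16, 25])
6 → pile 1 (tops now [6, 12, 15, 16, 25])
26 → new pile 6 (tops now [6, 12, 15, 16, 25, 26])
Six piles.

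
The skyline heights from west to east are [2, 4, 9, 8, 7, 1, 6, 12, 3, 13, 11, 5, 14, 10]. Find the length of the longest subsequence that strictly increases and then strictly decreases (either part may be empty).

inc[i] = longest strictly increasing subsequence ending at i; dec[i] = longest strictly decreasing subsequence starting at i:
i:      1  2  3  4  5  6  7  8  9 10 11 12 13 14
a[i]:   2  4  9  8  7  1  6 12  3 13 11  5 14 10
inc:    1  2  3  3  3  1  3  4  2  5  4  3  6  4
dec:    2  2  5  4  3  1  2  3  1  3  2  1  2  1
Best peak at i=3 (value 9): inc=3, dec=5, length 3+5−1 = 7.

7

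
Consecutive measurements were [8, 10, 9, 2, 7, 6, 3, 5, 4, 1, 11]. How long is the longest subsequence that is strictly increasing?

Track the smallest tail for each achievable length (strict):
8 → extends → [8]
10 → extends → [8, 10]
9 → replaces 10 → [8, 9]
2 → replaces 8 → [2, 9]
7 → replaces 9 → [2, 7]
6 → replaces 7 → [2, 6]
3 → replaces 6 → [2, 3]
5 → extends → [2, 3, 5]
4 → replaces 5 → [2, 3, 4]
1 → replaces 2 → [1, 3, 4]
11 → extends → [1, 3, 4, 11]
Four tails, so the longest strictly increasing subsequence has length 4 (e.g. 2, 3, 5, 11).

4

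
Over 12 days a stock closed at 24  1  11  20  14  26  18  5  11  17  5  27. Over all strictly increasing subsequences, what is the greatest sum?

Let S[i] be the best sum of a strictly increasing subsequence ending at i:
i:      1  2  3  4  5  6  7  8  9 10 11 12
a[i]:  24  1 11 20 14 26 18  5 11 17  5 27
S:     24  1 12 32 26 58 44  6 17 43  6 85
Maximum is 85 (e.g. 1 + 11 + 20 + 26 + 27).

85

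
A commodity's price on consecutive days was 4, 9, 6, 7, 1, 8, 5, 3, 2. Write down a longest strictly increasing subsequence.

Patience tails give the LIS length; then backtrack through the dp parents:
4 → extends → [4]
9 → extends → [4, 9]
6 → replaces 9 → [4, 6]
7 → extends → [4, 6, 7]
1 → replaces 4 → [1, 6, 7]
8 → extends → [1, 6, 7, 8]
5 → replaces 6 → [1, 5, 7, 8]
3 → replaces 5 → [1, 3, 7, 8]
2 → replaces 3 → [1, 2, 7, 8]
Length 4; one witness is 4, 6, 7, 8.

4, 6, 7, 8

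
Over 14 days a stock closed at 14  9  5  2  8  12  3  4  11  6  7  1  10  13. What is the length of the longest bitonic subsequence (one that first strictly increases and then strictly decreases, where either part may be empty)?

inc[i] = longest strictly increasing subsequence ending at i; dec[i] = longest strictly decreasing subsequence starting at i:
i:      1  2  3  4  5  6  7  8  9 10 11 12 13 14
a[i]:  14  9  5  2  8 12  3  4 11  6  7  1 10 13
inc:    1  1  1  1  2  3  2  3  4  4  5  1  6  7
dec:    5  4  3  2  3  4  2  2  3  2  2  1  1  1
Best peak at i=14 (value 13): inc=7, dec=1, length 7+1−1 = 7.

7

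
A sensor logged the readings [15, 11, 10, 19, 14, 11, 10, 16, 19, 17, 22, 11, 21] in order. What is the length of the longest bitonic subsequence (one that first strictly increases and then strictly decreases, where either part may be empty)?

6

inc[i] = longest strictly increasing subsequence ending at i; dec[i] = longest strictly decreasing subsequence starting at i:
i:      1  2  3  4  5  6  7  8  9 10 11 12 13
a[i]:  15 11 10 19 14 11 10 16 19 17 22 11 21
inc:    1  1  1  2  2  2  1  3  4  4  5  2  5
dec:    4  2  1  4  3  2  1  2  3  2  2  1  1
Best peak at i=9 (value 19): inc=4, dec=3, length 4+3−1 = 6.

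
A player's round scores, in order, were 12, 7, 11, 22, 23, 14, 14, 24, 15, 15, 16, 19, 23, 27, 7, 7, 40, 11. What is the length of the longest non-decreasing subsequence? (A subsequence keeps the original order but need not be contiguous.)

11

Track the smallest tail for each achievable length (allowing ties):
12 → extends → [12]
7 → replaces 12 → [7]
11 → extends → [7, 11]
22 → extends → [7, 11, 22]
23 → extends → [7, 11, 22, 23]
14 → replaces 22 → [7, 11, 14, 23]
14 → replaces 23 → [7, 11, 14, 14]
24 → extends → [7, 11, 14, 14, 24]
15 → replaces 24 → [7, 11, 14, 14, 15]
15 → extends → [7, 11, 14, 14, 15, 15]
16 → extends → [7, 11, 14, 14, 15, 15, 16]
19 → extends → [7, 11, 14, 14, 15, 15, 16, 19]
23 → extends → [7, 11, 14, 14, 15, 15, 16, 19, 23]
27 → extends → [7, 11, 14, 14, 15, 15, 16, 19, 23, 27]
7 → replaces 11 → [7, 7, 14, 14, 15, 15, 16, 19, 23, 27]
7 → replaces 14 → [7, 7, 7, 14, 15, 15, 16, 19, 23, 27]
40 → extends → [7, 7, 7, 14, 15, 15, 16, 19, 23, 27, 40]
11 → replaces 14 → [7, 7, 7, 11, 15, 15, 16, 19, 23, 27, 40]
Eleven tails, so the longest non-decreasing subsequence has length 11 (e.g. 7, 11, 14, 14, 15, 15, 16, 19, 23, 27, 40).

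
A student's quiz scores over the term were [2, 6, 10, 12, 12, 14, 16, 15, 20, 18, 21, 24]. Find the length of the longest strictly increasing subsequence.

9

Let dp[i] be the length of the longest such subsequence ending at index i:
i:      1  2  3  4  5  6  7  8  9 10 11 12
a[i]:   2  6 10 12 12 14 16 15 20 18 21 24
dp:     1  2  3  4  4  5  6  6  7  7  8  9
Maximum dp value is 9.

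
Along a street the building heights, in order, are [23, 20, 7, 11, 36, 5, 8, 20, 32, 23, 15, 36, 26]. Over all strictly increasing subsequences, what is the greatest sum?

Let S[i] be the best sum of a strictly increasing subsequence ending at i:
i:       1   2   3   4   5   6   7   8   9  10  11  12  13
a[i]:   23  20   7  11  36   5   8  20  32  23  15  36  26
S:      23  20   7  18  59   5  15  38  70  61  33 106  87
Maximum is 106 (e.g. 7 + 11 + 20 + 32 + 36).

106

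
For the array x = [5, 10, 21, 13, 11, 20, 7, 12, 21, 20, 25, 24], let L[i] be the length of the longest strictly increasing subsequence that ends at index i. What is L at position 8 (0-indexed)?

dp[i] = 1 + max{dp[j] : j<i, x[j]<x[i]} (or 1 if no such j):
i:      0  1  2  3  4  5  6  7  8  9 10 11
x[i]:   5 10 21 13 11 20  7 12 21 20 25 24
dp:     1  2  3  3  3  4  2  4  5  5  6  6
At index 8 the value is 5.

5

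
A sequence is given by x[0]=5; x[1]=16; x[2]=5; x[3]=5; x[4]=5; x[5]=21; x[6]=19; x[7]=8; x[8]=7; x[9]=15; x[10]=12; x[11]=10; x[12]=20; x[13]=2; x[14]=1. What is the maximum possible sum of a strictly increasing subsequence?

Let S[i] be the best sum of a strictly increasing subsequence ending at i:
i:      0  1  2  3  4  5  6  7  8  9 10 11 12 13 14
x[i]:   5 16  5  5  5 21 19  8  7 15 12 10 20  2  1
S:      5 21  5  5  5 42 40 13 12 28 25 23 60  2  1
Maximum is 60 (e.g. 5 + 16 + 19 + 20).

60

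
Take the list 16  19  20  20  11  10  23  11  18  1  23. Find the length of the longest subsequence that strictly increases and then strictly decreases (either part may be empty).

6

inc[i] = longest strictly increasing subsequence ending at i; dec[i] = longest strictly decreasing subsequence starting at i:
i:      1  2  3  4  5  6  7  8  9 10 11
a[i]:  16 19 20 20 11 10 23 11 18  1 23
inc:    1  2  3  3  1  1  4  2  3  1  4
dec:    4  4  4  4  3  2  3  2  2  1  1
Best peak at i=3 (value 20): inc=3, dec=4, length 3+4−1 = 6.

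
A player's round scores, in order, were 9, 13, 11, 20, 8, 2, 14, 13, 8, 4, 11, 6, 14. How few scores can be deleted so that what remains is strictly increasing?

9

Fewest deletions = n − (longest strictly increasing subsequence).
i:      1  2  3  4  5  6  7  8  9 10 11 12 13
a[i]:   9 13 11 20  8  2 14 13  8  4 11  6 14
dp:     1  2  2  3  1  1  3  3  2  2  3  3  4
max dp = 4, so deletions = 13 − 4 = 9.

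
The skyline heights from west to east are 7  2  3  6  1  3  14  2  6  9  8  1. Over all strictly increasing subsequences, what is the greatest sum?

25

Let S[i] be the best sum of a strictly increasing subsequence ending at i:
i:      1  2  3  4  5  6  7  8  9 10 11 12
a[i]:   7  2  3  6  1  3 14  2  6  9  8  1
S:      7  2  5 11  1  5 25  3 11 20 19  1
Maximum is 25 (e.g. 2 + 3 + 6 + 14).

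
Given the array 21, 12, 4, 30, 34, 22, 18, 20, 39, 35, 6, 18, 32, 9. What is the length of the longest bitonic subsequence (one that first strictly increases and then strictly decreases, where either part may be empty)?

inc[i] = longest strictly increasing subsequence ending at i; dec[i] = longest strictly decreasing subsequence starting at i:
i:      1  2  3  4  5  6  7  8  9 10 11 12 13 14
a[i]:  21 12  4 30 34 22 18 20 39 35  6 18 32  9
inc:    1  1  1  2  3  2  2  3  4  4  2  3  4  3
dec:    4  2  1  5  5  4  2  3  4  3  1  2  2  1
Best peak at i=5 (value 34): inc=3, dec=5, length 3+5−1 = 7.

7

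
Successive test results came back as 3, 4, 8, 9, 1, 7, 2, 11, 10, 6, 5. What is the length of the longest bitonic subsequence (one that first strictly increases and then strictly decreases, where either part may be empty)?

8

inc[i] = longest strictly increasing subsequence ending at i; dec[i] = longest strictly decreasing subsequence starting at i:
i:      1  2  3  4  5  6  7  8  9 10 11
a[i]:   3  4  8  9  1  7  2 11 10  6  5
inc:    1  2  3  4  1  3  2  5  5  3  3
dec:    2  2  4  4  1  3  1  4  3  2  1
Best peak at i=8 (value 11): inc=5, dec=4, length 5+4−1 = 8.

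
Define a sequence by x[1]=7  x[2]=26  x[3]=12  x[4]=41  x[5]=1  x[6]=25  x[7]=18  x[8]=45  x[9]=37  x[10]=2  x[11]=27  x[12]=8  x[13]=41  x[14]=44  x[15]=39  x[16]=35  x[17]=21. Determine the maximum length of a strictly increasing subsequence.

6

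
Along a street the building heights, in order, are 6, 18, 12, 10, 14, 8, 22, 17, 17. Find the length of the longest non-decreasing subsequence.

5

Track the smallest tail for each achievable length (allowing ties):
6 → extends → [6]
18 → extends → [6, 18]
12 → replaces 18 → [6, 12]
10 → replaces 12 → [6, 10]
14 → extends → [6, 10, 14]
8 → replaces 10 → [6, 8, 14]
22 → extends → [6, 8, 14, 22]
17 → replaces 22 → [6, 8, 14, 17]
17 → extends → [6, 8, 14, 17, 17]
Five tails, so the longest non-decreasing subsequence has length 5 (e.g. 6, 12, 14, 17, 17).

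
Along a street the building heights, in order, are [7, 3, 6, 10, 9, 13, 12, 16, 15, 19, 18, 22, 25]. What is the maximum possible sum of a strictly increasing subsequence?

114

Let S[i] be the best sum of a strictly increasing subsequence ending at i:
i:       1   2   3   4   5   6   7   8   9  10  11  12  13
a[i]:    7   3   6  10   9  13  12  16  15  19  18  22  25
S:       7   3   9  19  18  32  31  48  47  67  66  89 114
Maximum is 114 (e.g. 3 + 6 + 10 + 13 + 16 + 19 + 22 + 25).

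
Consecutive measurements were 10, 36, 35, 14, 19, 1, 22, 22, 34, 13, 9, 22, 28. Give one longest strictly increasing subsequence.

10, 14, 19, 22, 34

Patience tails give the LIS length; then backtrack through the dp parents:
10 → extends → [10]
36 → extends → [10, 36]
35 → replaces 36 → [10, 35]
14 → replaces 35 → [10, 14]
19 → extends → [10, 14, 19]
1 → replaces 10 → [1, 14, 19]
22 → extends → [1, 14, 19, 22]
22 → already a tail → [1, 14, 19, 22]
34 → extends → [1, 14, 19, 22, 34]
13 → replaces 14 → [1, 13, 19, 22, 34]
9 → replaces 13 → [1, 9, 19, 22, 34]
22 → already a tail → [1, 9, 19, 22, 34]
28 → replaces 34 → [1, 9, 19, 22, 28]
Length 5; one witness is 10, 14, 19, 22, 34.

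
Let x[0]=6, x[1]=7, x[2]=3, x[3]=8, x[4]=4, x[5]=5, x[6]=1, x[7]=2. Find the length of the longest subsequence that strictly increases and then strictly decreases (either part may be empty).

inc[i] = longest strictly increasing subsequence ending at i; dec[i] = longest strictly decreasing subsequence starting at i:
i:     0 1 2 3 4 5 6 7
x[i]:  6 7 3 8 4 5 1 2
inc:   1 2 1 3 2 3 1 2
dec:   3 3 2 3 2 2 1 1
Best peak at i=3 (value 8): inc=3, dec=3, length 3+3−1 = 5.

5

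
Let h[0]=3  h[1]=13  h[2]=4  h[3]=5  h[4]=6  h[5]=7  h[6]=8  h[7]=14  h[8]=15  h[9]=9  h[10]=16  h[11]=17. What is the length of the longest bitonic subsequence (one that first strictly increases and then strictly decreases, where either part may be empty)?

inc[i] = longest strictly increasing subsequence ending at i; dec[i] = longest strictly decreasing subsequence starting at i:
i:      0  1  2  3  4  5  6  7  8  9 10 11
h[i]:   3 13  4  5  6  7  8 14 15  9 16 17
inc:    1  2  2  3  4  5  6  7  8  7  9 10
dec:    1  2  1  1  1  1  1  2  2  1  1  1
Best peak at i=11 (value 17): inc=10, dec=1, length 10+1−1 = 10.

10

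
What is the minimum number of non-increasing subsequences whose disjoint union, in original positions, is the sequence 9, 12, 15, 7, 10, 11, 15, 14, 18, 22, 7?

6

Place each on the leftmost legal pile:
9 → new pile 1 (tops now [9])
12 → new pile 2 (tops now [9, 12])
15 → new pile 3 (tops now [9, 12, 15])
7 → pile 1 (tops now [7, 12, 15])
10 → pile 2 (tops now [7, 10, 15])
11 → pile 3 (tops now [7, 10, 11])
15 → new pile 4 (tops now [7, 10, 11, 15])
14 → pile 4 (tops now [7, 10, 11, 14])
18 → new pile 5 (tops now [7, 10, 11, 14, 18])
22 → new pile 6 (tops now [7, 10, 11, 14, 18, 22])
7 → pile 1 (tops now [7, 10, 11, 14, 18, 22])
Six piles.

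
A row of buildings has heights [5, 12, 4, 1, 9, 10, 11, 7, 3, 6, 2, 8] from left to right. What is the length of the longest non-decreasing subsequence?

4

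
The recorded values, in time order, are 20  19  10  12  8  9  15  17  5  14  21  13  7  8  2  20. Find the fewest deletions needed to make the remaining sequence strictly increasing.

Fewest deletions = n − (longest strictly increasing subsequence).
i:      1  2  3  4  5  6  7  8  9 10 11 12 13 14 15 16
a[i]:  20 19 10 12  8  9 15 17  5 14 21 13  7  8  2 20
dp:     1  1  1  2  1  2  3  4  1  3  5  3  2  3  1  5
max dp = 5, so deletions = 16 − 5 = 11.

11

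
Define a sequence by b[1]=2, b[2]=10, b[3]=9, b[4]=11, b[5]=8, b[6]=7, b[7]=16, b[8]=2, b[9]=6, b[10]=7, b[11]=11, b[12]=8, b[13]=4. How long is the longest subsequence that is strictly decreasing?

6

Let dp[i] be the longest strictly decreasing subsequence ending at i:
i:      1  2  3  4  5  6  7  8  9 10 11 12 13
b[i]:   2 10  9 11  8  7 16  2  6  7 11  8  4
dp:     1  1  2  1  3  4  1  5  5  4  2  3  6
Maximum is 6.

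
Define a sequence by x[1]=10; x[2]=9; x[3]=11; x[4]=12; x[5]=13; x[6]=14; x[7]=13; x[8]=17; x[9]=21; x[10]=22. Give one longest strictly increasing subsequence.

Patience tails give the LIS length; then backtrack through the dp parents:
10 → extends → [10]
9 → replaces 10 → [9]
11 → extends → [9, 11]
12 → extends → [9, 11, 12]
13 → extends → [9, 11, 12, 13]
14 → extends → [9, 11, 12, 13, 14]
13 → already a tail → [9, 11, 12, 13, 14]
17 → extends → [9, 11, 12, 13, 14, 17]
21 → extends → [9, 11, 12, 13, 14, 17, 21]
22 → extends → [9, 11, 12, 13, 14, 17, 21, 22]
Length 8; one witness is 10, 11, 12, 13, 14, 17, 21, 22.

10, 11, 12, 13, 14, 17, 21, 22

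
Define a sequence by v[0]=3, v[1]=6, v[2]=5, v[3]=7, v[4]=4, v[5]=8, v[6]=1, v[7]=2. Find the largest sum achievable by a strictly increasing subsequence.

24

Let S[i] be the best sum of a strictly increasing subsequence ending at i:
i:      0  1  2  3  4  5  6  7
v[i]:   3  6  5  7  4  8  1  2
S:      3  9  8 16  7 24  1  3
Maximum is 24 (e.g. 3 + 6 + 7 + 8).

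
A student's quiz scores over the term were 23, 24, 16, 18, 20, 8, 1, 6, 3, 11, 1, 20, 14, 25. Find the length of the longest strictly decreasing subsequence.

6

Negate each value so 'decreasing' becomes 'increasing', then run patience tails on the negated sequence:
-23 → extends → [-23]
-24 → replaces -23 → [-24]
-16 → extends → [-24, -16]
-18 → replaces -16 → [-24, -18]
-20 → replaces -18 → [-24, -20]
-8 → extends → [-24, -20, -8]
-1 → extends → [-24, -20, -8, -1]
-6 → replaces -1 → [-24, -20, -8, -6]
-3 → extends → [-24, -20, -8, -6, -3]
-11 → replaces -8 → [-24, -20, -11, -6, -3]
-1 → extends → [-24, -20, -11, -6, -3, -1]
-20 → already a tail → [-24, -20, -11, -6, -3, -1]
-14 → replaces -11 → [-24, -20, -14, -6, -3, -1]
-25 → replaces -24 → [-25, -20, -14, -6, -3, -1]
Six tails, so the longest strictly decreasing subsequence of the original has length 6.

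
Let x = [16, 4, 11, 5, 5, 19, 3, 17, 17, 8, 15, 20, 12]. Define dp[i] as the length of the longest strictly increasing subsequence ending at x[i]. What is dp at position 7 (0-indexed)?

dp[i] = 1 + max{dp[j] : j<i, x[j]<x[i]} (or 1 if no such j):
i:      0  1  2  3  4  5  6  7  8  9 10 11 12
x[i]:  16  4 11  5  5 19  3 17 17  8 15 20 12
dp:     1  1  2  2  2  3  1  3  3  3  4  5  4
At index 7 the value is 3.

3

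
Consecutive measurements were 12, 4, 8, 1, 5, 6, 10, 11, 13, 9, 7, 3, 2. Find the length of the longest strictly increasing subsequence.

6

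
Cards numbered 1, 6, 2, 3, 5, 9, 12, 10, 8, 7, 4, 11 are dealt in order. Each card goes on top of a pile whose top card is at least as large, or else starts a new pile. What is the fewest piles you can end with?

The minimum number of non-increasing subsequences covering a sequence equals the length of its longest strictly increasing subsequence.
LIS length is 7 (e.g. 1, 2, 3, 5, 9, 10, 11), so 7 piles are needed.

7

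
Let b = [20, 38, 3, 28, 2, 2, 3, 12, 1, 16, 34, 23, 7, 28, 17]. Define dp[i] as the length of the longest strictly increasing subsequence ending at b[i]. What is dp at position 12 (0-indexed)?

3

dp[i] = 1 + max{dp[j] : j<i, b[j]<b[i]} (or 1 if no such j):
i:      0  1  2  3  4  5  6  7  8  9 10 11 12 13 14
b[i]:  20 38  3 28  2  2  3 12  1 16 34 23  7 28 17
dp:     1  2  1  2  1  1  2  3  1  4  5  5  3  6  5
At index 12 the value is 3.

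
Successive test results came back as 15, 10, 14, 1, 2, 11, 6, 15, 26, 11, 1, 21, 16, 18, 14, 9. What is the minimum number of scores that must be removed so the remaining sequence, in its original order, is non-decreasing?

10

Fewest deletions = n − (longest non-decreasing subsequence).
i:      1  2  3  4  5  6  7  8  9 10 11 12 13 14 15 16
a[i]:  15 10 14  1  2 11  6 15 26 11  1 21 16 18 14  9
dp:     1  1  2  1  2  3  3  4  5  4  2  5  5  6  5  4
max dp = 6, so deletions = 16 − 6 = 10.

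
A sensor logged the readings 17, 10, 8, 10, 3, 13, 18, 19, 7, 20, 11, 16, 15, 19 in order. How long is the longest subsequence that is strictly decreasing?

4

Negate each value so 'decreasing' becomes 'increasing', then run patience tails on the negated sequence:
-17 → extends → [-17]
-10 → extends → [-17, -10]
-8 → extends → [-17, -10, -8]
-10 → already a tail → [-17, -10, -8]
-3 → extends → [-17, -10, -8, -3]
-13 → replaces -10 → [-17, -13, -8, -3]
-18 → replaces -17 → [-18, -13, -8, -3]
-19 → replaces -18 → [-19, -13, -8, -3]
-7 → replaces -3 → [-19, -13, -8, -7]
-20 → replaces -19 → [-20, -13, -8, -7]
-11 → replaces -8 → [-20, -13, -11, -7]
-16 → replaces -13 → [-20, -16, -11, -7]
-15 → replaces -11 → [-20, -16, -15, -7]
-19 → replaces -16 → [-20, -19, -15, -7]
Four tails, so the longest strictly decreasing subsequence of the original has length 4.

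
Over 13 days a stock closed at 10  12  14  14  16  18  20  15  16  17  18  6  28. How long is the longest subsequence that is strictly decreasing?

3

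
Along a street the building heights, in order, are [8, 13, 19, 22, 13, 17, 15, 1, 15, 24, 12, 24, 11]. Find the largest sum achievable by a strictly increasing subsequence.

86

Let S[i] be the best sum of a strictly increasing subsequence ending at i:
i:      1  2  3  4  5  6  7  8  9 10 11 12 13
a[i]:   8 13 19 22 13 17 15  1 15 24 12 24 11
S:      8 21 40 62 21 38 36  1 36 86 20 86 19
Maximum is 86 (e.g. 8 + 13 + 19 + 22 + 24).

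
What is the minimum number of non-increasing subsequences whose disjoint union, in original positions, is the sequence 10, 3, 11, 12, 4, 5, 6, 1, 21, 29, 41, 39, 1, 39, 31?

7

Place each on the leftmost legal pile:
10 → new pile 1 (tops now [10])
3 → pile 1 (tops now [3])
11 → new pile 2 (tops now [3, 11])
12 → new pile 3 (tops now [3, 11, 12])
4 → pile 2 (tops now [3, 4, 12])
5 → pile 3 (tops now [3, 4, 5])
6 → new pile 4 (tops now [3, 4, 5, 6])
1 → pile 1 (tops now [1, 4, 5, 6])
21 → new pile 5 (tops now [1, 4, 5, 6, 21])
29 → new pile 6 (tops now [1, 4, 5, 6, 21, 29])
41 → new pile 7 (tops now [1, 4, 5, 6, 21, 29, 41])
39 → pile 7 (tops now [1, 4, 5, 6, 21, 29, 39])
1 → pile 1 (tops now [1, 4, 5, 6, 21, 29, 39])
39 → pile 7 (tops now [1, 4, 5, 6, 21, 29, 39])
31 → pile 7 (tops now [1, 4, 5, 6, 21, 29, 31])
Seven piles.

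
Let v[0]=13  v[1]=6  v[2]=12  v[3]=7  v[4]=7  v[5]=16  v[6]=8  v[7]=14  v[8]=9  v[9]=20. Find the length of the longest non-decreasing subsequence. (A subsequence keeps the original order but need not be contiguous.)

6

Let dp[i] be the length of the longest such subsequence ending at index i:
i:      0  1  2  3  4  5  6  7  8  9
v[i]:  13  6 12  7  7 16  8 14  9 20
dp:     1  1  2  2  3  4  4  5  5  6
Maximum dp value is 6.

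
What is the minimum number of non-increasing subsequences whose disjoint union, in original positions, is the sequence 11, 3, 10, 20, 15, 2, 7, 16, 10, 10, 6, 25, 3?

Place each on the leftmost legal pile:
11 → new pile 1 (tops now [11])
3 → pile 1 (tops now [3])
10 → new pile 2 (tops now [3, 10])
20 → new pile 3 (tops now [3, 10, 20])
15 → pile 3 (tops now [3, 10, 15])
2 → pile 1 (tops now [2, 10, 15])
7 → pile 2 (tops now [2, 7, 15])
16 → new pile 4 (tops now [2, 7, 15, 16])
10 → pile 3 (tops now [2, 7, 10, 16])
10 → pile 3 (tops now [2, 7, 10, 16])
6 → pile 2 (tops now [2, 6, 10, 16])
25 → new pile 5 (tops now [2, 6, 10, 16, 25])
3 → pile 2 (tops now [2, 3, 10, 16, 25])
Five piles.

5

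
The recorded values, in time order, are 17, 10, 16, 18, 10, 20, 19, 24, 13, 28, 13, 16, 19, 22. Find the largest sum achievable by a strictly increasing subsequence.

116

Let S[i] be the best sum of a strictly increasing subsequence ending at i:
i:       1   2   3   4   5   6   7   8   9  10  11  12  13  14
a[i]:   17  10  16  18  10  20  19  24  13  28  13  16  19  22
S:      17  10  26  44  10  64  63  88  23 116  23  39  63  86
Maximum is 116 (e.g. 10 + 16 + 18 + 20 + 24 + 28).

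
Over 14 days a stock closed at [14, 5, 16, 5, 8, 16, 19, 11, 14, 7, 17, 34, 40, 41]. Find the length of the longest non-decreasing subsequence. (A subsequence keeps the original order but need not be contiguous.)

Let dp[i] be the length of the longest such subsequence ending at index i:
i:      1  2  3  4  5  6  7  8  9 10 11 12 13 14
a[i]:  14  5 16  5  8 16 19 11 14  7 17 34 40 41
dp:     1  1  2  2  3  4  5  4  5  3  6  7  8  9
Maximum dp value is 9.

9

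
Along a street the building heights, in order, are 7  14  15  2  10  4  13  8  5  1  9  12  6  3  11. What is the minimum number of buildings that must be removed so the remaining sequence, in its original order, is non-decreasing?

Fewest deletions = n − (longest non-decreasing subsequence).
Patience tails:
7 → extends → [7]
14 → extends → [7, 14]
15 → extends → [7, 14, 15]
2 → replaces 7 → [2, 14, 15]
10 → replaces 14 → [2, 10, 15]
4 → replaces 10 → [2, 4, 15]
13 → replaces 15 → [2, 4, 13]
8 → replaces 13 → [2, 4, 8]
5 → replaces 8 → [2, 4, 5]
1 → replaces 2 → [1, 4, 5]
9 → extends → [1, 4, 5, 9]
12 → extends → [1, 4, 5, 9, 12]
6 → replaces 9 → [1, 4, 5, 6, 12]
3 → replaces 4 → [1, 3, 5, 6, 12]
11 → replaces 12 → [1, 3, 5, 6, 11]
Longest non-decreasing subsequence has length 5, so deletions = 15 − 5 = 10.

10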